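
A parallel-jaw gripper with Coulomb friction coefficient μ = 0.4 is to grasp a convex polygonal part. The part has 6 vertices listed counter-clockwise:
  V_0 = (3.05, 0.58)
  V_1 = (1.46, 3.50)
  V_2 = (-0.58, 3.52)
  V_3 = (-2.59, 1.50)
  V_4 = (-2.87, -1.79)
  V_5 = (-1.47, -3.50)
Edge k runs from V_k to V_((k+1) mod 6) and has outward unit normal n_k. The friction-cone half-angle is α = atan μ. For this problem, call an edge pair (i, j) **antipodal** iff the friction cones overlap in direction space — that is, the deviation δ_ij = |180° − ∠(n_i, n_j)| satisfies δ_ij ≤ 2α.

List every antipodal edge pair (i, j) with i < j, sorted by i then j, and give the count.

count = 5; pairs: (0,3), (0,4), (1,5), (2,5), (3,5)

α = atan 0.4 = 21.80°;  2α = 43.60°
n_0 = (+0.8782, +0.4782)
n_1 = (+0.0098, +1.0000)
n_2 = (-0.7089, +0.7054)
n_3 = (-0.9964, +0.0848)
n_4 = (-0.7738, -0.6335)
n_5 = (+0.6701, -0.7423)
  (0,1): δ = 119.13°  ·
  (0,2): δ = 73.43°  ·
  (0,3): δ = 33.43°  ✓
  (0,4): δ = 10.74°  ✓
  (0,5): δ = 103.50°  ·
  (1,2): δ = 134.30°  ·
  (1,3): δ = 94.30°  ·
  (1,4): δ = 50.13°  ·
  (1,5): δ = 42.63°  ✓
  (2,3): δ = 140.01°  ·
  (2,4): δ = 95.83°  ·
  (2,5): δ = 3.07°  ✓
  (3,4): δ = 135.83°  ·
  (3,5): δ = 43.06°  ✓
  (4,5): δ = 87.24°  ·
antipodal pairs: 5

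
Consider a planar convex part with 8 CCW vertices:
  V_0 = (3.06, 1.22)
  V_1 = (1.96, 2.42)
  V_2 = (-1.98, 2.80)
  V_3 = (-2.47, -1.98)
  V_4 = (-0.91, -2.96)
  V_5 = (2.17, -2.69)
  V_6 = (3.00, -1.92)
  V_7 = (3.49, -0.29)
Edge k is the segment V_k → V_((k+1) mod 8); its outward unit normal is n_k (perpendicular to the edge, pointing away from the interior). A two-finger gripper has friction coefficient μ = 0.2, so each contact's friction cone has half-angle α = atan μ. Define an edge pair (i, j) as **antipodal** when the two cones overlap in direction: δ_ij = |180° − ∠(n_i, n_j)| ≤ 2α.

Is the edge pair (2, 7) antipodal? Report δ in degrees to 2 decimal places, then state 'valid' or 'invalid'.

α = atan 0.2 = 11.31°;  2α = 22.62°
edge 2: e_2 = (-0.49, -4.78);  n_2 = (-0.9948, +0.1020)
edge 7: e_7 = (-0.43, +1.51);  n_7 = (+0.9618, +0.2739)
∠(n_2, n_7) = 158.25°
δ = |180° − 158.25°| = 21.75°
21.75° ≤ 2α = 22.62°  →  valid

δ = 21.75°, valid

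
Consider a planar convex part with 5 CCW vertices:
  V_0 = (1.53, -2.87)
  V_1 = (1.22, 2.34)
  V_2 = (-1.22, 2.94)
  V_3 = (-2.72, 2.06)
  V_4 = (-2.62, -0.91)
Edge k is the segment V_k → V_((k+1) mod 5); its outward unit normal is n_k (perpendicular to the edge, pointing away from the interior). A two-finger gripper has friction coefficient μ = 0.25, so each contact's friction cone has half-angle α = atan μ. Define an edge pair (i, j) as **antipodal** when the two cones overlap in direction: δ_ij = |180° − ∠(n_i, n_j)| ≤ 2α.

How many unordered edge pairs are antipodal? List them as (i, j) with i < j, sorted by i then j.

α = atan 0.25 = 14.04°;  2α = 28.07°
n_0 = (+0.9982, +0.0594)
n_1 = (+0.2388, +0.9711)
n_2 = (-0.5060, +0.8625)
n_3 = (-0.9994, -0.0337)
n_4 = (-0.4271, -0.9042)
  (0,1): δ = 107.22°  ·
  (0,2): δ = 63.01°  ·
  (0,3): δ = 1.48°  ✓
  (0,4): δ = 61.31°  ·
  (1,2): δ = 135.79°  ·
  (1,3): δ = 74.26°  ·
  (1,4): δ = 11.47°  ✓
  (2,3): δ = 118.47°  ·
  (2,4): δ = 55.68°  ·
  (3,4): δ = 117.21°  ·
antipodal pairs: 2

count = 2; pairs: (0,3), (1,4)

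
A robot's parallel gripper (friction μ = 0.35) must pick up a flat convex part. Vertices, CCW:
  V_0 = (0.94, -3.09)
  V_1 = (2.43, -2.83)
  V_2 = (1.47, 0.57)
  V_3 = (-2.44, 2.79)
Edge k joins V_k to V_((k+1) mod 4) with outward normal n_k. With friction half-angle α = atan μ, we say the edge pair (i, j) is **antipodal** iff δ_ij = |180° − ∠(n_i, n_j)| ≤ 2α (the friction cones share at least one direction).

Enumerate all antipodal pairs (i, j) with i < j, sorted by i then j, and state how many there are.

count = 2; pairs: (1,3), (2,3)

α = atan 0.35 = 19.29°;  2α = 38.58°
n_0 = (+0.1719, -0.9851)
n_1 = (+0.9624, +0.2717)
n_2 = (+0.4937, +0.8696)
n_3 = (-0.8670, -0.4984)
  (0,1): δ = 84.13°  ·
  (0,2): δ = 39.49°  ·
  (0,3): δ = 109.99°  ·
  (1,2): δ = 135.35°  ·
  (1,3): δ = 14.12°  ✓
  (2,3): δ = 30.52°  ✓
antipodal pairs: 2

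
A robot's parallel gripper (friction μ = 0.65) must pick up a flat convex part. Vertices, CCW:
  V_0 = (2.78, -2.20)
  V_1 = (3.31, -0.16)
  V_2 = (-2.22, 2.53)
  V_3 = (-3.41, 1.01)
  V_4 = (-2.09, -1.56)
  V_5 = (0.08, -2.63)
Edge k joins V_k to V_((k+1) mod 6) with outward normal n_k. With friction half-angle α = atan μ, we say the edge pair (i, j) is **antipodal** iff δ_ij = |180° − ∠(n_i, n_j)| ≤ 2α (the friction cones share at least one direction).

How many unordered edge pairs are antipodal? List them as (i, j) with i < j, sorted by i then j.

count = 6; pairs: (0,2), (0,3), (1,3), (1,4), (1,5), (2,5)

α = atan 0.65 = 33.02°;  2α = 66.05°
n_0 = (+0.9679, -0.2515)
n_1 = (+0.4374, +0.8993)
n_2 = (-0.7874, +0.6164)
n_3 = (-0.8895, -0.4569)
n_4 = (-0.4422, -0.8969)
n_5 = (+0.1573, -0.9876)
  (0,1): δ = 101.38°  ·
  (0,2): δ = 23.49°  ✓
  (0,3): δ = 41.75°  ✓
  (0,4): δ = 78.32°  ·
  (0,5): δ = 113.61°  ·
  (1,2): δ = 102.12°  ·
  (1,3): δ = 36.87°  ✓
  (1,4): δ = 0.31°  ✓
  (1,5): δ = 34.99°  ✓
  (2,3): δ = 114.76°  ·
  (2,4): δ = 78.19°  ·
  (2,5): δ = 42.89°  ✓
  (3,4): δ = 143.43°  ·
  (3,5): δ = 108.14°  ·
  (4,5): δ = 144.70°  ·
antipodal pairs: 6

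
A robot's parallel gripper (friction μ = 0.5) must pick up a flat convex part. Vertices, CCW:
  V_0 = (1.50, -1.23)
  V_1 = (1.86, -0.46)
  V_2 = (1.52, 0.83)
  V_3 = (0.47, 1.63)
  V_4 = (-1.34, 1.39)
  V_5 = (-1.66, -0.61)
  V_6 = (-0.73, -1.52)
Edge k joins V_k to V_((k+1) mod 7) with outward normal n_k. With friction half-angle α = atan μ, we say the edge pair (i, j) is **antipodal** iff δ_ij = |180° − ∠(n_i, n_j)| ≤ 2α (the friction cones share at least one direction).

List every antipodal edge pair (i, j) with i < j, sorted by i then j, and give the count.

α = atan 0.5 = 26.57°;  2α = 53.13°
n_0 = (+0.9059, -0.4235)
n_1 = (+0.9670, +0.2549)
n_2 = (+0.6060, +0.7954)
n_3 = (-0.1314, +0.9913)
n_4 = (-0.9874, +0.1580)
n_5 = (-0.6994, -0.7148)
n_6 = (+0.1290, -0.9916)
  (0,1): δ = 140.18°  ·
  (0,2): δ = 102.25°  ·
  (0,3): δ = 57.39°  ·
  (0,4): δ = 15.97°  ✓
  (0,5): δ = 70.68°  ·
  (0,6): δ = 122.47°  ·
  (1,2): δ = 142.07°  ·
  (1,3): δ = 97.21°  ·
  (1,4): δ = 23.86°  ✓
  (1,5): δ = 30.86°  ✓
  (1,6): δ = 82.64°  ·
  (2,3): δ = 135.14°  ·
  (2,4): δ = 61.79°  ·
  (2,5): δ = 7.07°  ✓
  (2,6): δ = 44.71°  ✓
  (3,4): δ = 106.64°  ·
  (3,5): δ = 51.93°  ✓
  (3,6): δ = 0.14°  ✓
  (4,5): δ = 125.29°  ·
  (4,6): δ = 73.50°  ·
  (5,6): δ = 128.21°  ·
antipodal pairs: 7

count = 7; pairs: (0,4), (1,4), (1,5), (2,5), (2,6), (3,5), (3,6)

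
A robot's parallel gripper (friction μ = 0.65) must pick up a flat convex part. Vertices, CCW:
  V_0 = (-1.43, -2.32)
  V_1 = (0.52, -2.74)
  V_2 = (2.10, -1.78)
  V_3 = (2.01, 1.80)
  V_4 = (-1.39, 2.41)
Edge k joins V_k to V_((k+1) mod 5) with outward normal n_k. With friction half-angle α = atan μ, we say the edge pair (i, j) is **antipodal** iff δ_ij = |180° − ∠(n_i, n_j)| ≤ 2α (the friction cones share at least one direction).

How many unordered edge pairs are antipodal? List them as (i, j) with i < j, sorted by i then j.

count = 4; pairs: (0,3), (1,3), (1,4), (2,4)

α = atan 0.65 = 33.02°;  2α = 66.05°
n_0 = (-0.2106, -0.9776)
n_1 = (+0.5193, -0.8546)
n_2 = (+0.9997, +0.0251)
n_3 = (+0.1766, +0.9843)
n_4 = (-1.0000, +0.0085)
  (0,1): δ = 136.56°  ·
  (0,2): δ = 76.40°  ·
  (0,3): δ = 1.98°  ✓
  (0,4): δ = 101.67°  ·
  (1,2): δ = 119.84°  ·
  (1,3): δ = 41.45°  ✓
  (1,4): δ = 58.23°  ✓
  (2,3): δ = 101.61°  ·
  (2,4): δ = 1.92°  ✓
  (3,4): δ = 80.31°  ·
antipodal pairs: 4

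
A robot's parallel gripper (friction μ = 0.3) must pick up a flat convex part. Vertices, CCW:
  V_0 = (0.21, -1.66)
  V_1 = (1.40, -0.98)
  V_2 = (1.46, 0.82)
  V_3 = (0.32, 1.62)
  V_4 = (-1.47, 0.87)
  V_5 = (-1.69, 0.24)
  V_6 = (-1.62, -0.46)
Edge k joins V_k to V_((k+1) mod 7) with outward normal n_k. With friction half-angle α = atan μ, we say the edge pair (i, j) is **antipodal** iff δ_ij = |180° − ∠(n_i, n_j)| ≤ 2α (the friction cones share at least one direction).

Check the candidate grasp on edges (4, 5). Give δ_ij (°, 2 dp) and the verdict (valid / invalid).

δ = 155.04°, invalid

α = atan 0.3 = 16.70°;  2α = 33.40°
edge 4: e_4 = (-0.22, -0.63);  n_4 = (-0.9441, +0.3297)
edge 5: e_5 = (+0.07, -0.70);  n_5 = (-0.9950, -0.0995)
∠(n_4, n_5) = 24.96°
δ = |180° − 24.96°| = 155.04°
155.04° > 2α = 33.40°  →  invalid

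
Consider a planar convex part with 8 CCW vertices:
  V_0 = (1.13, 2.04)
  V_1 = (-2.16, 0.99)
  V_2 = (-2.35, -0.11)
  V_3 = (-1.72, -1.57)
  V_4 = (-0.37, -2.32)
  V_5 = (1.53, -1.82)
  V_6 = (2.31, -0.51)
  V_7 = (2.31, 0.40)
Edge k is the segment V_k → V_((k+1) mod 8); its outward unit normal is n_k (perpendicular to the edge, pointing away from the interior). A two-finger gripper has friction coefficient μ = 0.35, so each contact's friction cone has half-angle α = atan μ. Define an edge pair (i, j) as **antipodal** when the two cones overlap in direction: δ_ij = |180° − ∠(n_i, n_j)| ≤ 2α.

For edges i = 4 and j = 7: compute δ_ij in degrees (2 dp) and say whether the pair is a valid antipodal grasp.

δ = 69.01°, invalid

α = atan 0.35 = 19.29°;  2α = 38.58°
edge 4: e_4 = (+1.90, +0.50);  n_4 = (+0.2545, -0.9671)
edge 7: e_7 = (-1.18, +1.64);  n_7 = (+0.8117, +0.5840)
∠(n_4, n_7) = 110.99°
δ = |180° − 110.99°| = 69.01°
69.01° > 2α = 38.58°  →  invalid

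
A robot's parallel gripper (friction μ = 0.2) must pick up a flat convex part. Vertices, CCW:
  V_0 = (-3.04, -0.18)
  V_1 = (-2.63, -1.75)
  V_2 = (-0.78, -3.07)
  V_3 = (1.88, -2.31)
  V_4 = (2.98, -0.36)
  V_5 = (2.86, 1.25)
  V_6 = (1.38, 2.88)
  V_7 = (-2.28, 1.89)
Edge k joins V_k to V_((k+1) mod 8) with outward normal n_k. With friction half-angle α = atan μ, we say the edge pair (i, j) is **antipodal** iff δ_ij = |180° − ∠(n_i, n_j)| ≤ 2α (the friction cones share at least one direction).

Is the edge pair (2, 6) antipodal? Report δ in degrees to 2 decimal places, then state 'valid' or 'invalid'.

δ = 0.81°, valid

α = atan 0.2 = 11.31°;  2α = 22.62°
edge 2: e_2 = (+2.66, +0.76);  n_2 = (+0.2747, -0.9615)
edge 6: e_6 = (-3.66, -0.99);  n_6 = (-0.2611, +0.9653)
∠(n_2, n_6) = 179.19°
δ = |180° − 179.19°| = 0.81°
0.81° ≤ 2α = 22.62°  →  valid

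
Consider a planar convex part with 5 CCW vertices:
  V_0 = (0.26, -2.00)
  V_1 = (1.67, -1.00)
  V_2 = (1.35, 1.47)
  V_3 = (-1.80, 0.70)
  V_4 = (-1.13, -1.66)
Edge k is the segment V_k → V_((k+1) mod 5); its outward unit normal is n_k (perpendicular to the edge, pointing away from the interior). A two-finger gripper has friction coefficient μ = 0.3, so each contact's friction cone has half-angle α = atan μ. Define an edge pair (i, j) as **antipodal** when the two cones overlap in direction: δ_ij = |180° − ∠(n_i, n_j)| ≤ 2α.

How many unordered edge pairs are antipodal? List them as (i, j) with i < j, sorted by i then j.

count = 3; pairs: (0,2), (1,3), (2,4)

α = atan 0.3 = 16.70°;  2α = 33.40°
n_0 = (+0.5785, -0.8157)
n_1 = (+0.9917, +0.1285)
n_2 = (-0.2375, +0.9714)
n_3 = (-0.9620, -0.2731)
n_4 = (-0.2376, -0.9714)
  (0,1): δ = 117.96°  ·
  (0,2): δ = 21.61°  ✓
  (0,3): δ = 70.50°  ·
  (0,4): δ = 130.91°  ·
  (1,2): δ = 83.65°  ·
  (1,3): δ = 8.47°  ✓
  (1,4): δ = 68.87°  ·
  (2,3): δ = 87.89°  ·
  (2,4): δ = 27.48°  ✓
  (3,4): δ = 119.59°  ·
antipodal pairs: 3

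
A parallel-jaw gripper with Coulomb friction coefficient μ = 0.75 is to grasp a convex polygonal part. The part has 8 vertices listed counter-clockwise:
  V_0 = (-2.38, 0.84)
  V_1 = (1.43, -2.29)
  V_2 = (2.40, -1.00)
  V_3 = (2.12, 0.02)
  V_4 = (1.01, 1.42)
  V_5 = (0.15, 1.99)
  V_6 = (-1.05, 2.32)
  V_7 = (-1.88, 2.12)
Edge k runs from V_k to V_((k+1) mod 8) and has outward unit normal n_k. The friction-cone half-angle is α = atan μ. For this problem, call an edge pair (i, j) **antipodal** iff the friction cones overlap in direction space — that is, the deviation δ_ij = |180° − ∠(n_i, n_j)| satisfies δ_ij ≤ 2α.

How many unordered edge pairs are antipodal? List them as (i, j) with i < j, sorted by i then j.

count = 10; pairs: (0,2), (0,3), (0,4), (0,5), (0,6), (1,5), (1,6), (1,7), (2,7), (3,7)

α = atan 0.75 = 36.87°;  2α = 73.74°
n_0 = (-0.6348, -0.7727)
n_1 = (+0.7993, -0.6010)
n_2 = (+0.9643, +0.2647)
n_3 = (+0.7836, +0.6213)
n_4 = (+0.5525, +0.8335)
n_5 = (+0.2652, +0.9642)
n_6 = (-0.2343, +0.9722)
n_7 = (-0.9315, +0.3639)
  (0,1): δ = 87.54°  ·
  (0,2): δ = 35.25°  ✓
  (0,3): δ = 12.19°  ✓
  (0,4): δ = 5.87°  ✓
  (0,5): δ = 24.03°  ✓
  (0,6): δ = 52.95°  ✓
  (0,7): δ = 108.07°  ·
  (1,2): δ = 127.71°  ·
  (1,3): δ = 104.65°  ·
  (1,4): δ = 86.60°  ·
  (1,5): δ = 68.44°  ✓
  (1,6): δ = 39.51°  ✓
  (1,7): δ = 15.60°  ✓
  (2,3): δ = 156.94°  ·
  (2,4): δ = 138.89°  ·
  (2,5): δ = 120.73°  ·
  (2,6): δ = 91.80°  ·
  (2,7): δ = 36.69°  ✓
  (3,4): δ = 161.95°  ·
  (3,5): δ = 143.79°  ·
  (3,6): δ = 114.86°  ·
  (3,7): δ = 59.75°  ✓
  (4,5): δ = 161.84°  ·
  (4,6): δ = 132.92°  ·
  (4,7): δ = 77.80°  ·
  (5,6): δ = 151.08°  ·
  (5,7): δ = 95.96°  ·
  (6,7): δ = 124.88°  ·
antipodal pairs: 10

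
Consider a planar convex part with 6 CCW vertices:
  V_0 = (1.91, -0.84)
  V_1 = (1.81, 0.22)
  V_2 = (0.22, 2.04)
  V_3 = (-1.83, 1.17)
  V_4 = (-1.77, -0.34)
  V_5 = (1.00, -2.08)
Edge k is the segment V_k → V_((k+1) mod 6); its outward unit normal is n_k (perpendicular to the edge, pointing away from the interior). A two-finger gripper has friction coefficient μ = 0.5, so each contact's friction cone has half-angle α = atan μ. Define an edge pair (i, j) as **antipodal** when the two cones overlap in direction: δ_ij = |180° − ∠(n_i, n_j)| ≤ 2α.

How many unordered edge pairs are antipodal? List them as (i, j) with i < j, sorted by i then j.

α = atan 0.5 = 26.57°;  2α = 53.13°
n_0 = (+0.9956, +0.0939)
n_1 = (+0.7531, +0.6579)
n_2 = (-0.3907, +0.9205)
n_3 = (-0.9992, -0.0397)
n_4 = (-0.5319, -0.8468)
n_5 = (+0.8062, -0.5916)
  (0,1): δ = 144.25°  ·
  (0,2): δ = 72.39°  ·
  (0,3): δ = 3.11°  ✓
  (0,4): δ = 52.48°  ✓
  (0,5): δ = 138.34°  ·
  (1,2): δ = 108.15°  ·
  (1,3): δ = 38.87°  ✓
  (1,4): δ = 16.72°  ✓
  (1,5): δ = 102.58°  ·
  (2,3): δ = 110.72°  ·
  (2,4): δ = 55.13°  ·
  (2,5): δ = 30.73°  ✓
  (3,4): δ = 124.41°  ·
  (3,5): δ = 38.55°  ✓
  (4,5): δ = 94.14°  ·
antipodal pairs: 6

count = 6; pairs: (0,3), (0,4), (1,3), (1,4), (2,5), (3,5)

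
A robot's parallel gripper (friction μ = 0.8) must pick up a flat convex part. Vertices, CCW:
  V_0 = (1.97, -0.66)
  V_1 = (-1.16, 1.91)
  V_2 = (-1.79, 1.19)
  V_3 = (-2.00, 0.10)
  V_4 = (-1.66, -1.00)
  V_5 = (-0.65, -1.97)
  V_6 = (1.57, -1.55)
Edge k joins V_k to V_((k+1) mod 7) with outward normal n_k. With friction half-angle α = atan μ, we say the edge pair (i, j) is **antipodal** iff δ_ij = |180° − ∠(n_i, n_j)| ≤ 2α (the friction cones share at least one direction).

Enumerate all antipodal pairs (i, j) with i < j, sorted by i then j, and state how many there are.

count = 10; pairs: (0,2), (0,3), (0,4), (0,5), (1,5), (1,6), (2,5), (2,6), (3,6), (4,6)

α = atan 0.8 = 38.66°;  2α = 77.32°
n_0 = (+0.6346, +0.7729)
n_1 = (-0.7526, +0.6585)
n_2 = (-0.9819, +0.1892)
n_3 = (-0.9554, -0.2953)
n_4 = (-0.6927, -0.7212)
n_5 = (+0.1859, -0.9826)
n_6 = (+0.9121, -0.4099)
  (0,1): δ = 91.80°  ·
  (0,2): δ = 61.52°  ✓
  (0,3): δ = 33.44°  ✓
  (0,4): δ = 4.45°  ✓
  (0,5): δ = 50.10°  ✓
  (0,6): δ = 105.19°  ·
  (1,2): δ = 149.72°  ·
  (1,3): δ = 121.64°  ·
  (1,4): δ = 92.66°  ·
  (1,5): δ = 38.10°  ✓
  (1,6): δ = 16.98°  ✓
  (2,3): δ = 151.92°  ·
  (2,4): δ = 122.94°  ·
  (2,5): δ = 68.38°  ✓
  (2,6): δ = 13.30°  ✓
  (3,4): δ = 151.02°  ·
  (3,5): δ = 96.46°  ·
  (3,6): δ = 41.38°  ✓
  (4,5): δ = 125.44°  ·
  (4,6): δ = 70.36°  ✓
  (5,6): δ = 124.91°  ·
antipodal pairs: 10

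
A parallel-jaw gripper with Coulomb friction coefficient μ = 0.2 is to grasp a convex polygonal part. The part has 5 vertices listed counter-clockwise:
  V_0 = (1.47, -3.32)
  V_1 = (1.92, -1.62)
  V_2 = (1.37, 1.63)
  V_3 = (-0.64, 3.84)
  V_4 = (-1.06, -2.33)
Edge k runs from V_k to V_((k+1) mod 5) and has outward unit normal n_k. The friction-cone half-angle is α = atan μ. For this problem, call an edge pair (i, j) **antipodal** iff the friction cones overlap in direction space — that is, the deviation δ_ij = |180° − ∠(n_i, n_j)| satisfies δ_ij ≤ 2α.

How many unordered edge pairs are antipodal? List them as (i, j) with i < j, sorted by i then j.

α = atan 0.2 = 11.31°;  2α = 22.62°
n_0 = (+0.9667, -0.2559)
n_1 = (+0.9860, +0.1669)
n_2 = (+0.7398, +0.6728)
n_3 = (-0.9977, +0.0679)
n_4 = (-0.3644, -0.9312)
  (0,1): δ = 155.57°  ·
  (0,2): δ = 122.89°  ·
  (0,3): δ = 10.93°  ✓
  (0,4): δ = 83.46°  ·
  (1,2): δ = 147.32°  ·
  (1,3): δ = 13.50°  ✓
  (1,4): δ = 59.02°  ·
  (2,3): δ = 46.18°  ·
  (2,4): δ = 26.34°  ·
  (3,4): δ = 107.48°  ·
antipodal pairs: 2

count = 2; pairs: (0,3), (1,3)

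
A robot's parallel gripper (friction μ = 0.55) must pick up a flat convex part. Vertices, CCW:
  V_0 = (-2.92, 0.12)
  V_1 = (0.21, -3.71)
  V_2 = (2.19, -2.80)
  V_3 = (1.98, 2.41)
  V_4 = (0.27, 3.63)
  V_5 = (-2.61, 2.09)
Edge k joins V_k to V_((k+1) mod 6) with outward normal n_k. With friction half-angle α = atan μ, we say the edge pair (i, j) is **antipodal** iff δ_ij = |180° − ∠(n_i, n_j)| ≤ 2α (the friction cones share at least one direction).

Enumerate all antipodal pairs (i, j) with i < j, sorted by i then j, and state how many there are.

α = atan 0.55 = 28.81°;  2α = 57.62°
n_0 = (-0.7743, -0.6328)
n_1 = (+0.4176, -0.9086)
n_2 = (+0.9992, +0.0403)
n_3 = (+0.5808, +0.8141)
n_4 = (-0.4715, +0.8818)
n_5 = (-0.9878, +0.1554)
  (0,1): δ = 104.57°  ·
  (0,2): δ = 36.95°  ✓
  (0,3): δ = 15.24°  ✓
  (0,4): δ = 78.88°  ·
  (0,5): δ = 131.80°  ·
  (1,2): δ = 112.38°  ·
  (1,3): δ = 60.19°  ·
  (1,4): δ = 3.45°  ✓
  (1,5): δ = 56.37°  ✓
  (2,3): δ = 127.81°  ·
  (2,4): δ = 64.17°  ·
  (2,5): δ = 11.25°  ✓
  (3,4): δ = 116.36°  ·
  (3,5): δ = 63.44°  ·
  (4,5): δ = 127.08°  ·
antipodal pairs: 5

count = 5; pairs: (0,2), (0,3), (1,4), (1,5), (2,5)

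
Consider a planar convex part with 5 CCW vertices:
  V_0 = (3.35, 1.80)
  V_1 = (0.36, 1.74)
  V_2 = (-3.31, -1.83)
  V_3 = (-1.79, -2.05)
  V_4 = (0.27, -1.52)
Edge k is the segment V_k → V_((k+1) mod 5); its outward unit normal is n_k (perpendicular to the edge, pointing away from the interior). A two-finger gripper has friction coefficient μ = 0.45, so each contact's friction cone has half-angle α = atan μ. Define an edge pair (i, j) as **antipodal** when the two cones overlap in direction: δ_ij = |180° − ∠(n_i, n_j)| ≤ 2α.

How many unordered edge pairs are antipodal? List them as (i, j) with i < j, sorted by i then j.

count = 5; pairs: (0,2), (0,3), (0,4), (1,3), (1,4)

α = atan 0.45 = 24.23°;  2α = 48.46°
n_0 = (-0.0201, +0.9998)
n_1 = (-0.6973, +0.7168)
n_2 = (-0.1432, -0.9897)
n_3 = (+0.2492, -0.9685)
n_4 = (+0.7331, -0.6801)
  (0,1): δ = 136.94°  ·
  (0,2): δ = 9.39°  ✓
  (0,3): δ = 13.28°  ✓
  (0,4): δ = 46.00°  ✓
  (1,2): δ = 52.44°  ·
  (1,3): δ = 29.78°  ✓
  (1,4): δ = 2.94°  ✓
  (2,3): δ = 157.34°  ·
  (2,4): δ = 124.62°  ·
  (3,4): δ = 147.28°  ·
antipodal pairs: 5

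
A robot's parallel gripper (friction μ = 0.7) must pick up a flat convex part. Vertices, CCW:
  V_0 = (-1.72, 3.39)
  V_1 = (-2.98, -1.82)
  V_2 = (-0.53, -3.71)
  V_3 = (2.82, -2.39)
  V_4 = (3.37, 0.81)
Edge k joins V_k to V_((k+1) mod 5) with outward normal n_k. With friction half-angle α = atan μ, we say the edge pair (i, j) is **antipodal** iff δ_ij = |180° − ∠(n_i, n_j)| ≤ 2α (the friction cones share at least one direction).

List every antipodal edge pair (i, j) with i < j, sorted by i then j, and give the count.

count = 5; pairs: (0,2), (0,3), (1,3), (1,4), (2,4)

α = atan 0.7 = 34.99°;  2α = 69.98°
n_0 = (-0.9720, +0.2351)
n_1 = (-0.6108, -0.7918)
n_2 = (+0.3666, -0.9304)
n_3 = (+0.9855, -0.1694)
n_4 = (+0.4521, +0.8920)
  (0,1): δ = 114.05°  ·
  (0,2): δ = 54.90°  ✓
  (0,3): δ = 3.84°  ✓
  (0,4): δ = 76.72°  ·
  (1,2): δ = 120.85°  ·
  (1,3): δ = 62.10°  ✓
  (1,4): δ = 10.77°  ✓
  (2,3): δ = 121.26°  ·
  (2,4): δ = 48.39°  ✓
  (3,4): δ = 107.13°  ·
antipodal pairs: 5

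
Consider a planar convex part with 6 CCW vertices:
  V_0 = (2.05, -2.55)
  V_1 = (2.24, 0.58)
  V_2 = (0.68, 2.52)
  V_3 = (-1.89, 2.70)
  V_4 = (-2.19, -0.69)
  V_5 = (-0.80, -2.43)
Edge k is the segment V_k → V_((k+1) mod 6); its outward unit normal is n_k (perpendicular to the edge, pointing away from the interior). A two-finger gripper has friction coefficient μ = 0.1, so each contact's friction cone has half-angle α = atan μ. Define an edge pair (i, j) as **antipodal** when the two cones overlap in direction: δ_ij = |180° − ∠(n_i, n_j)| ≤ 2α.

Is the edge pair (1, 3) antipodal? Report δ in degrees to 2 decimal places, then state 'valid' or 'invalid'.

α = atan 0.1 = 5.71°;  2α = 11.42°
edge 1: e_1 = (-1.56, +1.94);  n_1 = (+0.7793, +0.6267)
edge 3: e_3 = (-0.30, -3.39);  n_3 = (-0.9961, +0.0882)
∠(n_1, n_3) = 136.14°
δ = |180° − 136.14°| = 43.86°
43.86° > 2α = 11.42°  →  invalid

δ = 43.86°, invalid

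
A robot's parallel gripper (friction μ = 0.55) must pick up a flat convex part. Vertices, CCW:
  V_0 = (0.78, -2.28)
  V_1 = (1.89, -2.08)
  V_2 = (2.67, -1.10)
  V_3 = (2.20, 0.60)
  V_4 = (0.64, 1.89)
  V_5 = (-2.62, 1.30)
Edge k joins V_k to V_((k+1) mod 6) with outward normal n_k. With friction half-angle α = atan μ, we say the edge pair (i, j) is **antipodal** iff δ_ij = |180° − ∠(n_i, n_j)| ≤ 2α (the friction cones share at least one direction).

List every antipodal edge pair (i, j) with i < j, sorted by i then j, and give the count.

count = 6; pairs: (0,3), (0,4), (1,4), (2,5), (3,5), (4,5)

α = atan 0.55 = 28.81°;  2α = 57.62°
n_0 = (+0.1773, -0.9842)
n_1 = (+0.7824, -0.6227)
n_2 = (+0.9638, +0.2665)
n_3 = (+0.6373, +0.7706)
n_4 = (-0.1781, +0.9840)
n_5 = (-0.7251, -0.6886)
  (0,1): δ = 138.73°  ·
  (0,2): δ = 84.76°  ·
  (0,3): δ = 49.80°  ✓
  (0,4): δ = 0.04°  ✓
  (0,5): δ = 123.31°  ·
  (1,2): δ = 126.03°  ·
  (1,3): δ = 91.07°  ·
  (1,4): δ = 41.22°  ✓
  (1,5): δ = 82.04°  ·
  (2,3): δ = 145.04°  ·
  (2,4): δ = 95.20°  ·
  (2,5): δ = 28.07°  ✓
  (3,4): δ = 130.15°  ·
  (3,5): δ = 6.89°  ✓
  (4,5): δ = 56.74°  ✓
antipodal pairs: 6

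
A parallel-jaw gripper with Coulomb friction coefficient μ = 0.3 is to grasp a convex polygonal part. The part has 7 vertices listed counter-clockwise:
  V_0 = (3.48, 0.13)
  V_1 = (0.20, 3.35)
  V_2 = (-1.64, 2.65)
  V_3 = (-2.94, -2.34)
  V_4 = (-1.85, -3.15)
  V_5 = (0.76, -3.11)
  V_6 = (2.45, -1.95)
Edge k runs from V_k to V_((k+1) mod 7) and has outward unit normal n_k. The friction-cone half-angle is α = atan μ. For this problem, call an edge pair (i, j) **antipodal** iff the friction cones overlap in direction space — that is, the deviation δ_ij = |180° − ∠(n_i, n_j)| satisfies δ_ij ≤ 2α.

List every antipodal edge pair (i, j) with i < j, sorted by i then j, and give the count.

α = atan 0.3 = 16.70°;  2α = 33.40°
n_0 = (+0.7005, +0.7136)
n_1 = (-0.3556, +0.9346)
n_2 = (-0.9677, +0.2521)
n_3 = (-0.5965, -0.8026)
n_4 = (+0.0153, -0.9999)
n_5 = (+0.5659, -0.8245)
n_6 = (+0.8961, -0.4438)
  (0,1): δ = 114.70°  ·
  (0,2): δ = 60.13°  ·
  (0,3): δ = 7.85°  ✓
  (0,4): δ = 45.35°  ·
  (0,5): δ = 78.94°  ·
  (0,6): δ = 108.13°  ·
  (1,2): δ = 125.43°  ·
  (1,3): δ = 57.45°  ·
  (1,4): δ = 19.95°  ✓
  (1,5): δ = 13.64°  ✓
  (1,6): δ = 42.83°  ·
  (2,3): δ = 112.01°  ·
  (2,4): δ = 74.52°  ·
  (2,5): δ = 40.93°  ·
  (2,6): δ = 11.74°  ✓
  (3,4): δ = 142.51°  ·
  (3,5): δ = 108.92°  ·
  (3,6): δ = 79.73°  ·
  (4,5): δ = 146.41°  ·
  (4,6): δ = 117.22°  ·
  (5,6): δ = 150.81°  ·
antipodal pairs: 4

count = 4; pairs: (0,3), (1,4), (1,5), (2,6)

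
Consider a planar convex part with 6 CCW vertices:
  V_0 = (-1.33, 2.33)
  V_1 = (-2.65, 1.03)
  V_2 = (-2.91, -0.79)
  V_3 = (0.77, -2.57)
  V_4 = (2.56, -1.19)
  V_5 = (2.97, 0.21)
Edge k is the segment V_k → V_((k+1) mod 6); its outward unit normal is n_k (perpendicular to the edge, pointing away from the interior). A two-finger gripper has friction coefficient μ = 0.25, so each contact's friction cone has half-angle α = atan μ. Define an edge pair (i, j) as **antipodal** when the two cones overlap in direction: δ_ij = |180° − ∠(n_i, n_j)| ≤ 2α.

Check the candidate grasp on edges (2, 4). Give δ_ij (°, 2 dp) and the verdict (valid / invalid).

α = atan 0.25 = 14.04°;  2α = 28.07°
edge 2: e_2 = (+3.68, -1.78);  n_2 = (-0.4354, -0.9002)
edge 4: e_4 = (+0.41, +1.40);  n_4 = (+0.9597, -0.2811)
∠(n_2, n_4) = 99.49°
δ = |180° − 99.49°| = 80.51°
80.51° > 2α = 28.07°  →  invalid

δ = 80.51°, invalid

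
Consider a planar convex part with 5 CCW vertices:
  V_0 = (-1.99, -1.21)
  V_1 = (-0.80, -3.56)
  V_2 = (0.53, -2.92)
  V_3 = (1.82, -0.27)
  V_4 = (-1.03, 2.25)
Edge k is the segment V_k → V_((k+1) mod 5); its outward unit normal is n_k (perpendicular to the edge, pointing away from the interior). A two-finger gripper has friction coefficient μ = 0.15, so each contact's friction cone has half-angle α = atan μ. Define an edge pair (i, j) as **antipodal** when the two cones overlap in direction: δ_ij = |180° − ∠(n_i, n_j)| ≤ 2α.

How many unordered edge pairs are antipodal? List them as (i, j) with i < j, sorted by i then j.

count = 1; pairs: (2,4)

α = atan 0.15 = 8.53°;  2α = 17.06°
n_0 = (-0.8921, -0.4518)
n_1 = (+0.4336, -0.9011)
n_2 = (+0.8991, -0.4377)
n_3 = (+0.6624, +0.7491)
n_4 = (-0.9636, +0.2674)
  (0,1): δ = 91.16°  ·
  (0,2): δ = 52.81°  ·
  (0,3): δ = 21.66°  ·
  (0,4): δ = 137.64°  ·
  (1,2): δ = 141.65°  ·
  (1,3): δ = 67.18°  ·
  (1,4): δ = 48.80°  ·
  (2,3): δ = 105.53°  ·
  (2,4): δ = 10.45°  ✓
  (3,4): δ = 64.02°  ·
antipodal pairs: 1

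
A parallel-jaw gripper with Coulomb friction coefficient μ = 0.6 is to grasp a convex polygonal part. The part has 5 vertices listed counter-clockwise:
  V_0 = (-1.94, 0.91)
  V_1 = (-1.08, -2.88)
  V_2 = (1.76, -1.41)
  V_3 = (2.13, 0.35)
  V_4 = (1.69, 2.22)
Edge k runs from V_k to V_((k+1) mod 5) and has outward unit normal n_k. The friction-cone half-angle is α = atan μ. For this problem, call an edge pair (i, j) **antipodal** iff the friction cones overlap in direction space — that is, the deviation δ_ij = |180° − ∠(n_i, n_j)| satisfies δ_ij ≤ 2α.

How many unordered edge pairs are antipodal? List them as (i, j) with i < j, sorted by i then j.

α = atan 0.6 = 30.96°;  2α = 61.93°
n_0 = (-0.9752, -0.2213)
n_1 = (+0.4597, -0.8881)
n_2 = (+0.9786, -0.2057)
n_3 = (+0.9734, +0.2290)
n_4 = (-0.3395, +0.9406)
  (0,1): δ = 75.42°  ·
  (0,2): δ = 24.66°  ✓
  (0,3): δ = 0.46°  ✓
  (0,4): δ = 97.06°  ·
  (1,2): δ = 129.24°  ·
  (1,3): δ = 104.13°  ·
  (1,4): δ = 7.52°  ✓
  (2,3): δ = 154.89°  ·
  (2,4): δ = 58.28°  ✓
  (3,4): δ = 83.40°  ·
antipodal pairs: 4

count = 4; pairs: (0,2), (0,3), (1,4), (2,4)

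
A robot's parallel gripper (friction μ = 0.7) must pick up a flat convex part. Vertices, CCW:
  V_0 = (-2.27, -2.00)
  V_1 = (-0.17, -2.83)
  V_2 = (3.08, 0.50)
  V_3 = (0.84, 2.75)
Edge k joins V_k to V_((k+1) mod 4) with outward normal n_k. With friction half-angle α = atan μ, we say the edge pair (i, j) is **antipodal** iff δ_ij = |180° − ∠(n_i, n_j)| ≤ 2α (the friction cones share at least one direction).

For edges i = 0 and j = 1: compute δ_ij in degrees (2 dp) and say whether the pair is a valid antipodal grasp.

α = atan 0.7 = 34.99°;  2α = 69.98°
edge 0: e_0 = (+2.10, -0.83);  n_0 = (-0.3676, -0.9300)
edge 1: e_1 = (+3.25, +3.33);  n_1 = (+0.7157, -0.6985)
∠(n_0, n_1) = 67.26°
δ = |180° − 67.26°| = 112.74°
112.74° > 2α = 69.98°  →  invalid

δ = 112.74°, invalid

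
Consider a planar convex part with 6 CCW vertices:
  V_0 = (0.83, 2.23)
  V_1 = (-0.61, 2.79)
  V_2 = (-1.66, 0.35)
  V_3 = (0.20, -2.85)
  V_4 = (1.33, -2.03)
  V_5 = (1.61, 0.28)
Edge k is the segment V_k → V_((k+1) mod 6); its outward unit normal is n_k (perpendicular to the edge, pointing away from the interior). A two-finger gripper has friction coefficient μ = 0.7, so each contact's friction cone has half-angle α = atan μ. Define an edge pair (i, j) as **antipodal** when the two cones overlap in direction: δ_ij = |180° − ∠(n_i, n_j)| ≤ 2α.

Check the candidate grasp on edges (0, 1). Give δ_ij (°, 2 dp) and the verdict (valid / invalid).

α = atan 0.7 = 34.99°;  2α = 69.98°
edge 0: e_0 = (-1.44, +0.56);  n_0 = (+0.3624, +0.9320)
edge 1: e_1 = (-1.05, -2.44);  n_1 = (-0.9186, +0.3953)
∠(n_0, n_1) = 87.97°
δ = |180° − 87.97°| = 92.03°
92.03° > 2α = 69.98°  →  invalid

δ = 92.03°, invalid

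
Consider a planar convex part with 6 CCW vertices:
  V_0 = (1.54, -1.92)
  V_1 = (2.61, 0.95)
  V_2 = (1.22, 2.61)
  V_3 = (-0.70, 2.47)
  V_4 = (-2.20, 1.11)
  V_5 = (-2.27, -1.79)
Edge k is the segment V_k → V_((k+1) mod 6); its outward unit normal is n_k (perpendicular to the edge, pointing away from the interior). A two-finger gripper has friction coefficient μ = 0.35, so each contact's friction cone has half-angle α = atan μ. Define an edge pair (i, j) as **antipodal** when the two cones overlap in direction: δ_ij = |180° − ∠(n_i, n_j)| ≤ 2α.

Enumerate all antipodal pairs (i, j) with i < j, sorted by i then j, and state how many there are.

count = 3; pairs: (0,3), (0,4), (2,5)

α = atan 0.35 = 19.29°;  2α = 38.58°
n_0 = (+0.9370, -0.3493)
n_1 = (+0.7667, +0.6420)
n_2 = (-0.0727, +0.9974)
n_3 = (-0.6717, +0.7408)
n_4 = (-0.9997, +0.0241)
n_5 = (-0.0341, -0.9994)
  (0,1): δ = 119.61°  ·
  (0,2): δ = 65.38°  ·
  (0,3): δ = 27.36°  ✓
  (0,4): δ = 19.06°  ✓
  (0,5): δ = 108.49°  ·
  (1,2): δ = 125.77°  ·
  (1,3): δ = 87.74°  ·
  (1,4): δ = 41.32°  ·
  (1,5): δ = 48.10°  ·
  (2,3): δ = 141.97°  ·
  (2,4): δ = 95.55°  ·
  (2,5): δ = 6.12°  ✓
  (3,4): δ = 133.58°  ·
  (3,5): δ = 44.15°  ·
  (4,5): δ = 90.57°  ·
antipodal pairs: 3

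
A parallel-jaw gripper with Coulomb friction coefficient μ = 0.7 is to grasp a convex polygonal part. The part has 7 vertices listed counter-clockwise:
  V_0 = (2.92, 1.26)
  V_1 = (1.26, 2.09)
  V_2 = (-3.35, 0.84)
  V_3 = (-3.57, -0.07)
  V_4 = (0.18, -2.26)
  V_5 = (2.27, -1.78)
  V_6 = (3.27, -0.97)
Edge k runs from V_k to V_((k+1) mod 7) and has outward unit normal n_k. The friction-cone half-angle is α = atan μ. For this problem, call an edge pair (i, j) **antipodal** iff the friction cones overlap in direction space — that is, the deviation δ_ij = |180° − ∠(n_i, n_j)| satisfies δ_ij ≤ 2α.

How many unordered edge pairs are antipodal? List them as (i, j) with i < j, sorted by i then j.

α = atan 0.7 = 34.99°;  2α = 69.98°
n_0 = (+0.4472, +0.8944)
n_1 = (-0.2617, +0.9651)
n_2 = (-0.9720, +0.2350)
n_3 = (-0.5043, -0.8635)
n_4 = (+0.2238, -0.9746)
n_5 = (+0.6294, -0.7771)
n_6 = (+0.9879, +0.1551)
  (0,1): δ = 138.26°  ·
  (0,2): δ = 77.03°  ·
  (0,3): δ = 3.72°  ✓
  (0,4): δ = 39.50°  ✓
  (0,5): δ = 65.57°  ✓
  (0,6): δ = 125.48°  ·
  (1,2): δ = 118.76°  ·
  (1,3): δ = 45.46°  ✓
  (1,4): δ = 2.24°  ✓
  (1,5): δ = 23.84°  ✓
  (1,6): δ = 83.75°  ·
  (2,3): δ = 106.69°  ·
  (2,4): δ = 63.47°  ✓
  (2,5): δ = 37.40°  ✓
  (2,6): δ = 22.51°  ✓
  (3,4): δ = 136.78°  ·
  (3,5): δ = 110.71°  ·
  (3,6): δ = 50.80°  ✓
  (4,5): δ = 153.93°  ·
  (4,6): δ = 94.01°  ·
  (5,6): δ = 120.09°  ·
antipodal pairs: 10

count = 10; pairs: (0,3), (0,4), (0,5), (1,3), (1,4), (1,5), (2,4), (2,5), (2,6), (3,6)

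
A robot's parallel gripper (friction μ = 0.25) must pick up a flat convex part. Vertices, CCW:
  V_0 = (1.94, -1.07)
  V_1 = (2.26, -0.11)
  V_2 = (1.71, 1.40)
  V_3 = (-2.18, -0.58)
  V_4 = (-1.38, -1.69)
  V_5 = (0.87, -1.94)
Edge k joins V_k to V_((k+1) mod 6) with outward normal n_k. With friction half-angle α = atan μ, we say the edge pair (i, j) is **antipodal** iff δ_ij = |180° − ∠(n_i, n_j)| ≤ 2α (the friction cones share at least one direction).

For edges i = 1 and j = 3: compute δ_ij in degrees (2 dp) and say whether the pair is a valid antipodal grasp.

α = atan 0.25 = 14.04°;  2α = 28.07°
edge 1: e_1 = (-0.55, +1.51);  n_1 = (+0.9396, +0.3422)
edge 3: e_3 = (+0.80, -1.11);  n_3 = (-0.8113, -0.5847)
∠(n_1, n_3) = 164.23°
δ = |180° − 164.23°| = 15.77°
15.77° ≤ 2α = 28.07°  →  valid

δ = 15.77°, valid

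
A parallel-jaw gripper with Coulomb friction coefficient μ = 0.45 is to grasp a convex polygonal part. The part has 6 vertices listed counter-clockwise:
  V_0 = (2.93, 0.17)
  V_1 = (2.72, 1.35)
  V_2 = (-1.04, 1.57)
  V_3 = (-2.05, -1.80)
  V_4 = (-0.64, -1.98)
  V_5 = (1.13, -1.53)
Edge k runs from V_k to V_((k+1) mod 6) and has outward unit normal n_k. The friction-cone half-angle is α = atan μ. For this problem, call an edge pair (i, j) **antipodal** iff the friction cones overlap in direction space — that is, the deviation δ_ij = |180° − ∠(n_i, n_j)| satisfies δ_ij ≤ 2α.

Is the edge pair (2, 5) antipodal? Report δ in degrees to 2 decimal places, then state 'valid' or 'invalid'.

δ = 29.95°, valid

α = atan 0.45 = 24.23°;  2α = 48.46°
edge 2: e_2 = (-1.01, -3.37);  n_2 = (-0.9579, +0.2871)
edge 5: e_5 = (+1.80, +1.70);  n_5 = (+0.6866, -0.7270)
∠(n_2, n_5) = 150.05°
δ = |180° − 150.05°| = 29.95°
29.95° ≤ 2α = 48.46°  →  valid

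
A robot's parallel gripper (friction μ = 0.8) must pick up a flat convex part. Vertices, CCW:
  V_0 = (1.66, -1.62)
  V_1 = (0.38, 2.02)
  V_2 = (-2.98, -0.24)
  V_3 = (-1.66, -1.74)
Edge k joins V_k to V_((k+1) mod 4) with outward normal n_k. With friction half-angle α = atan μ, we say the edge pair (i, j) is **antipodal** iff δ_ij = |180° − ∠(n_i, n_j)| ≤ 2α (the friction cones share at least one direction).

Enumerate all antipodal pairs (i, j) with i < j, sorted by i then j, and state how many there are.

count = 4; pairs: (0,1), (0,2), (0,3), (1,3)

α = atan 0.8 = 38.66°;  2α = 77.32°
n_0 = (+0.9434, +0.3317)
n_1 = (-0.5581, +0.8298)
n_2 = (-0.7507, -0.6606)
n_3 = (+0.0361, -0.9993)
  (0,1): δ = 75.45°  ✓
  (0,2): δ = 21.97°  ✓
  (0,3): δ = 72.70°  ✓
  (1,2): δ = 82.58°  ·
  (1,3): δ = 31.86°  ✓
  (2,3): δ = 129.28°  ·
antipodal pairs: 4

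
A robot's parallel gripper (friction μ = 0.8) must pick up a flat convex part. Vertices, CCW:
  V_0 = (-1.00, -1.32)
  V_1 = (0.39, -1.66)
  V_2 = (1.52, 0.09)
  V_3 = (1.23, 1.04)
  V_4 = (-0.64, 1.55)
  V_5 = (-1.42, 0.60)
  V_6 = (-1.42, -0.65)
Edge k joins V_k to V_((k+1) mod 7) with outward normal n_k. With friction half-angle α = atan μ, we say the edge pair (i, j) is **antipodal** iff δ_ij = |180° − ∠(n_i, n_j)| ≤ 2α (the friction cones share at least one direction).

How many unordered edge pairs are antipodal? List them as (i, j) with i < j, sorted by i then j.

α = atan 0.8 = 38.66°;  2α = 77.32°
n_0 = (-0.2376, -0.9714)
n_1 = (+0.8401, -0.5425)
n_2 = (+0.9564, +0.2920)
n_3 = (+0.2631, +0.9648)
n_4 = (-0.7729, +0.6346)
n_5 = (-1.0000, -0.0000)
n_6 = (-0.8473, -0.5311)
  (0,1): δ = 109.11°  ·
  (0,2): δ = 59.28°  ✓
  (0,3): δ = 1.51°  ✓
  (0,4): δ = 64.36°  ✓
  (0,5): δ = 103.74°  ·
  (0,6): δ = 135.83°  ·
  (1,2): δ = 130.17°  ·
  (1,3): δ = 72.40°  ✓
  (1,4): δ = 6.54°  ✓
  (1,5): δ = 32.85°  ✓
  (1,6): δ = 64.93°  ✓
  (2,3): δ = 122.23°  ·
  (2,4): δ = 56.36°  ✓
  (2,5): δ = 16.98°  ✓
  (2,6): δ = 15.11°  ✓
  (3,4): δ = 114.13°  ·
  (3,5): δ = 74.74°  ✓
  (3,6): δ = 42.66°  ✓
  (4,5): δ = 140.61°  ·
  (4,6): δ = 108.53°  ·
  (5,6): δ = 147.92°  ·
antipodal pairs: 12

count = 12; pairs: (0,2), (0,3), (0,4), (1,3), (1,4), (1,5), (1,6), (2,4), (2,5), (2,6), (3,5), (3,6)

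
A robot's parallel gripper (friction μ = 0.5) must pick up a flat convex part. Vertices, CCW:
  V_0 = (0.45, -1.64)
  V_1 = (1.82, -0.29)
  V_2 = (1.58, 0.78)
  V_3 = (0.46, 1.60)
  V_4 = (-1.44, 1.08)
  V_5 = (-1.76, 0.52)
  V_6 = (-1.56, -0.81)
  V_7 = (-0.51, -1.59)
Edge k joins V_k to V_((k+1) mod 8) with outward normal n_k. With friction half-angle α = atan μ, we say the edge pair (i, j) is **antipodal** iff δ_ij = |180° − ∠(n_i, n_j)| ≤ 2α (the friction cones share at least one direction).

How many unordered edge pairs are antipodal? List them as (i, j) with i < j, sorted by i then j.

α = atan 0.5 = 26.57°;  2α = 53.13°
n_0 = (+0.7019, -0.7123)
n_1 = (+0.9758, +0.2189)
n_2 = (+0.5907, +0.8069)
n_3 = (-0.2640, +0.9645)
n_4 = (-0.8682, +0.4961)
n_5 = (-0.9889, -0.1487)
n_6 = (-0.5963, -0.8027)
n_7 = (-0.0520, -0.9986)
  (0,1): δ = 121.94°  ·
  (0,2): δ = 80.79°  ·
  (0,3): δ = 29.27°  ✓
  (0,4): δ = 15.68°  ✓
  (0,5): δ = 53.97°  ·
  (0,6): δ = 98.81°  ·
  (0,7): δ = 132.44°  ·
  (1,2): δ = 138.85°  ·
  (1,3): δ = 87.34°  ·
  (1,4): δ = 42.39°  ✓
  (1,5): δ = 4.09°  ✓
  (1,6): δ = 40.75°  ✓
  (1,7): δ = 74.38°  ·
  (2,3): δ = 128.48°  ·
  (2,4): δ = 83.54°  ·
  (2,5): δ = 45.24°  ✓
  (2,6): δ = 0.40°  ✓
  (2,7): δ = 33.23°  ✓
  (3,4): δ = 135.05°  ·
  (3,5): δ = 96.75°  ·
  (3,6): δ = 51.91°  ✓
  (3,7): δ = 18.29°  ✓
  (4,5): δ = 141.70°  ·
  (4,6): δ = 96.86°  ·
  (4,7): δ = 63.24°  ·
  (5,6): δ = 135.16°  ·
  (5,7): δ = 101.53°  ·
  (6,7): δ = 146.37°  ·
antipodal pairs: 10

count = 10; pairs: (0,3), (0,4), (1,4), (1,5), (1,6), (2,5), (2,6), (2,7), (3,6), (3,7)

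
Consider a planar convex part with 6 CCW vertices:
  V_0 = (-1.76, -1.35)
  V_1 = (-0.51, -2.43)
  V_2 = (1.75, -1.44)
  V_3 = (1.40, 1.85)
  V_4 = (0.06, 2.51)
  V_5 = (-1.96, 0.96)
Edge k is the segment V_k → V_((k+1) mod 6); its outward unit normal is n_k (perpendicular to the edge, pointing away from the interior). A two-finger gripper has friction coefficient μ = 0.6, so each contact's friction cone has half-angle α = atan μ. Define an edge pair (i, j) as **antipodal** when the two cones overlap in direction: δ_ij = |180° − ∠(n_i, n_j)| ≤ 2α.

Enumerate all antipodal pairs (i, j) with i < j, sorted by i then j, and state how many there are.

α = atan 0.6 = 30.96°;  2α = 61.93°
n_0 = (-0.6538, -0.7567)
n_1 = (+0.4012, -0.9160)
n_2 = (+0.9944, +0.1058)
n_3 = (+0.4418, +0.8971)
n_4 = (-0.6088, +0.7934)
n_5 = (-0.9963, -0.0863)
  (0,1): δ = 115.52°  ·
  (0,2): δ = 43.10°  ✓
  (0,3): δ = 14.61°  ✓
  (0,4): δ = 78.33°  ·
  (0,5): δ = 135.78°  ·
  (1,2): δ = 107.58°  ·
  (1,3): δ = 49.88°  ✓
  (1,4): δ = 13.84°  ✓
  (1,5): δ = 71.29°  ·
  (2,3): δ = 122.29°  ·
  (2,4): δ = 58.57°  ✓
  (2,5): δ = 1.12°  ✓
  (3,4): δ = 116.28°  ·
  (3,5): δ = 58.83°  ✓
  (4,5): δ = 122.55°  ·
antipodal pairs: 7

count = 7; pairs: (0,2), (0,3), (1,3), (1,4), (2,4), (2,5), (3,5)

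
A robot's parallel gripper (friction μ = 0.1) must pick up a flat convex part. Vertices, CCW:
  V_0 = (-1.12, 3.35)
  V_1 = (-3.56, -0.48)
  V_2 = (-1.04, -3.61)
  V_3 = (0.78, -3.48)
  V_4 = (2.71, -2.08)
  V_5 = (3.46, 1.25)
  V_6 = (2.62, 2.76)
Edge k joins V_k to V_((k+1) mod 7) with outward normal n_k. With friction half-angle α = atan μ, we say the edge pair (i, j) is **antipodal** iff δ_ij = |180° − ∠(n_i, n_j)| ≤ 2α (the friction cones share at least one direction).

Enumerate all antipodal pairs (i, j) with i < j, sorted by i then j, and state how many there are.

α = atan 0.1 = 5.71°;  2α = 11.42°
n_0 = (-0.8434, +0.5373)
n_1 = (-0.7789, -0.6271)
n_2 = (+0.0712, -0.9975)
n_3 = (+0.5872, -0.8095)
n_4 = (+0.9756, -0.2197)
n_5 = (+0.8739, +0.4861)
n_6 = (+0.1558, +0.9878)
  (0,1): δ = 108.66°  ·
  (0,2): δ = 53.41°  ·
  (0,3): δ = 21.54°  ·
  (0,4): δ = 19.81°  ·
  (0,5): δ = 61.59°  ·
  (0,6): δ = 113.54°  ·
  (1,2): δ = 124.75°  ·
  (1,3): δ = 92.88°  ·
  (1,4): δ = 51.53°  ·
  (1,5): δ = 9.75°  ✓
  (1,6): δ = 42.20°  ·
  (2,3): δ = 148.13°  ·
  (2,4): δ = 106.78°  ·
  (2,5): δ = 65.00°  ·
  (2,6): δ = 13.05°  ·
  (3,4): δ = 138.65°  ·
  (3,5): δ = 96.87°  ·
  (3,6): δ = 44.92°  ·
  (4,5): δ = 138.22°  ·
  (4,6): δ = 86.27°  ·
  (5,6): δ = 128.05°  ·
antipodal pairs: 1

count = 1; pairs: (1,5)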